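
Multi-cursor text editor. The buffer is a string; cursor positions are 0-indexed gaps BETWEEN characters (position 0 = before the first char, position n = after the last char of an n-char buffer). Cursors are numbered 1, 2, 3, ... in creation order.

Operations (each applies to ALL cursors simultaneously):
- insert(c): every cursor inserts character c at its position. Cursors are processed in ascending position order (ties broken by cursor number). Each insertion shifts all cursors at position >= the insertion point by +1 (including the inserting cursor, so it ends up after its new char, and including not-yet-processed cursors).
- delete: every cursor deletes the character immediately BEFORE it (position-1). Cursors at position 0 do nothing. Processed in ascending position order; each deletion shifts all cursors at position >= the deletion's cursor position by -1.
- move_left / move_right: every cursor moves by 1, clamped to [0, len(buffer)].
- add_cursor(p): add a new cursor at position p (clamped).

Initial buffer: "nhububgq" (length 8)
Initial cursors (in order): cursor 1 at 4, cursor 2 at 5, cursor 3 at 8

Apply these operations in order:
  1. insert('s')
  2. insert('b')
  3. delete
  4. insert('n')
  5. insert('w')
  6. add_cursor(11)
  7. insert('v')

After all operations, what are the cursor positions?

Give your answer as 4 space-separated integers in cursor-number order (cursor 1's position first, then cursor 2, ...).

Answer: 8 14 21 14

Derivation:
After op 1 (insert('s')): buffer="nhubsusbgqs" (len 11), cursors c1@5 c2@7 c3@11, authorship ....1.2...3
After op 2 (insert('b')): buffer="nhubsbusbbgqsb" (len 14), cursors c1@6 c2@9 c3@14, authorship ....11.22...33
After op 3 (delete): buffer="nhubsusbgqs" (len 11), cursors c1@5 c2@7 c3@11, authorship ....1.2...3
After op 4 (insert('n')): buffer="nhubsnusnbgqsn" (len 14), cursors c1@6 c2@9 c3@14, authorship ....11.22...33
After op 5 (insert('w')): buffer="nhubsnwusnwbgqsnw" (len 17), cursors c1@7 c2@11 c3@17, authorship ....111.222...333
After op 6 (add_cursor(11)): buffer="nhubsnwusnwbgqsnw" (len 17), cursors c1@7 c2@11 c4@11 c3@17, authorship ....111.222...333
After op 7 (insert('v')): buffer="nhubsnwvusnwvvbgqsnwv" (len 21), cursors c1@8 c2@14 c4@14 c3@21, authorship ....1111.22224...3333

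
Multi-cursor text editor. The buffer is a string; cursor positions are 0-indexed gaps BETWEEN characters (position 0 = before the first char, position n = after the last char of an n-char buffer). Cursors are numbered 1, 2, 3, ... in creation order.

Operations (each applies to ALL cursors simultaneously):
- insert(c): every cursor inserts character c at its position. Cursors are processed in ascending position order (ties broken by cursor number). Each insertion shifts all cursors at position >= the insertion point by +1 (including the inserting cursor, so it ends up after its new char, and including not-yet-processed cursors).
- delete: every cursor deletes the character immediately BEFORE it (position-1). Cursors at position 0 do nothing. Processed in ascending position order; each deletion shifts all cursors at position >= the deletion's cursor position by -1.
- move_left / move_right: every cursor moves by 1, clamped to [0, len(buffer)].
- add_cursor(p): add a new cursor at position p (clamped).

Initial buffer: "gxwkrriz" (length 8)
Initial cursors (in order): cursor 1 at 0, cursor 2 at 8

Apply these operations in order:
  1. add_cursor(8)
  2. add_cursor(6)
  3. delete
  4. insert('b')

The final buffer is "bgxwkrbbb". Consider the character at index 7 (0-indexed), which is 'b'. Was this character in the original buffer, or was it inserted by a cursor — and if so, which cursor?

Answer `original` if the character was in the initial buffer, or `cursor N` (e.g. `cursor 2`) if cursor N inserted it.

After op 1 (add_cursor(8)): buffer="gxwkrriz" (len 8), cursors c1@0 c2@8 c3@8, authorship ........
After op 2 (add_cursor(6)): buffer="gxwkrriz" (len 8), cursors c1@0 c4@6 c2@8 c3@8, authorship ........
After op 3 (delete): buffer="gxwkr" (len 5), cursors c1@0 c2@5 c3@5 c4@5, authorship .....
After op 4 (insert('b')): buffer="bgxwkrbbb" (len 9), cursors c1@1 c2@9 c3@9 c4@9, authorship 1.....234
Authorship (.=original, N=cursor N): 1 . . . . . 2 3 4
Index 7: author = 3

Answer: cursor 3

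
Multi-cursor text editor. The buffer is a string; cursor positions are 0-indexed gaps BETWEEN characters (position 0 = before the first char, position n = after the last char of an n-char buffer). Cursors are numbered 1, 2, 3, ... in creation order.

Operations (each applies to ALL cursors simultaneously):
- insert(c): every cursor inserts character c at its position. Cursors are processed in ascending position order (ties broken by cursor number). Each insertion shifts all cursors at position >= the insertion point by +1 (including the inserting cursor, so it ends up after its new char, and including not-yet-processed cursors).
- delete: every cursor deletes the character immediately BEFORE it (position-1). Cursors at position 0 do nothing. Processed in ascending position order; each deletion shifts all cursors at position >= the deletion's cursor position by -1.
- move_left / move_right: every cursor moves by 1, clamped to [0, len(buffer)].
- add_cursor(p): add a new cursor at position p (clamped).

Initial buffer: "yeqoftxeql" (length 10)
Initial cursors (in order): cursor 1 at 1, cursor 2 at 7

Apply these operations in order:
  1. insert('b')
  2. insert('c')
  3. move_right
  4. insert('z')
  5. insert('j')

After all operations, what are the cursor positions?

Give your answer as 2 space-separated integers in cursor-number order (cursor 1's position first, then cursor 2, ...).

Answer: 6 16

Derivation:
After op 1 (insert('b')): buffer="ybeqoftxbeql" (len 12), cursors c1@2 c2@9, authorship .1......2...
After op 2 (insert('c')): buffer="ybceqoftxbceql" (len 14), cursors c1@3 c2@11, authorship .11......22...
After op 3 (move_right): buffer="ybceqoftxbceql" (len 14), cursors c1@4 c2@12, authorship .11......22...
After op 4 (insert('z')): buffer="ybcezqoftxbcezql" (len 16), cursors c1@5 c2@14, authorship .11.1.....22.2..
After op 5 (insert('j')): buffer="ybcezjqoftxbcezjql" (len 18), cursors c1@6 c2@16, authorship .11.11.....22.22..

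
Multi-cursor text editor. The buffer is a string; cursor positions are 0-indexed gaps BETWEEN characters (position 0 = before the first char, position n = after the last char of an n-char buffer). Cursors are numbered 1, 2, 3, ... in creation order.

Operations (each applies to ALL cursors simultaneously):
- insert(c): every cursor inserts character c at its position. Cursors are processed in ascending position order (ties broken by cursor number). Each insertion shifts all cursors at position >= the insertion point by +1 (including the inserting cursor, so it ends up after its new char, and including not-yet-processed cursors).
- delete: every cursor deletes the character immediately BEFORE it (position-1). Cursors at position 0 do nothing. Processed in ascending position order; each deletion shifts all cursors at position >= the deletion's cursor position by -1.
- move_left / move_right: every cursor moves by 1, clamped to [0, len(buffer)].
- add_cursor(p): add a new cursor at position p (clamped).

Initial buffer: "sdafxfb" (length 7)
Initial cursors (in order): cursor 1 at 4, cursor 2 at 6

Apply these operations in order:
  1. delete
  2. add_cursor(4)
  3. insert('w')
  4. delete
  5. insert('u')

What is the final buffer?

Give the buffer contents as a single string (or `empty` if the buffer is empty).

Answer: sdauxuub

Derivation:
After op 1 (delete): buffer="sdaxb" (len 5), cursors c1@3 c2@4, authorship .....
After op 2 (add_cursor(4)): buffer="sdaxb" (len 5), cursors c1@3 c2@4 c3@4, authorship .....
After op 3 (insert('w')): buffer="sdawxwwb" (len 8), cursors c1@4 c2@7 c3@7, authorship ...1.23.
After op 4 (delete): buffer="sdaxb" (len 5), cursors c1@3 c2@4 c3@4, authorship .....
After op 5 (insert('u')): buffer="sdauxuub" (len 8), cursors c1@4 c2@7 c3@7, authorship ...1.23.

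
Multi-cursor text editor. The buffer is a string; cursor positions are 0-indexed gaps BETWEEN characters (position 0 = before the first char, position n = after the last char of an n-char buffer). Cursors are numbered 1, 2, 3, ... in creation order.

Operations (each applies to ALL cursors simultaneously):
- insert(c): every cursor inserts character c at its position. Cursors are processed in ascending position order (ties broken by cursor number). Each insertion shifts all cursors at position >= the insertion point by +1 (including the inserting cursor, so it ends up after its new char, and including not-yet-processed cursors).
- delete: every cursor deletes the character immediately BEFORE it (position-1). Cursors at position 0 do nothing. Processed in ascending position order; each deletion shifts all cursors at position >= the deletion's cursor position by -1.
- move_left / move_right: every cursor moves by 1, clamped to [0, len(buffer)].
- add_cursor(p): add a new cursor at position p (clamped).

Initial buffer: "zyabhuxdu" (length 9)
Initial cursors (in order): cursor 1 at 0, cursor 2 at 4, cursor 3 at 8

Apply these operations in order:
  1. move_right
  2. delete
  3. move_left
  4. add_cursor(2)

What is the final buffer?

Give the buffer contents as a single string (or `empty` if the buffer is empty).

After op 1 (move_right): buffer="zyabhuxdu" (len 9), cursors c1@1 c2@5 c3@9, authorship .........
After op 2 (delete): buffer="yabuxd" (len 6), cursors c1@0 c2@3 c3@6, authorship ......
After op 3 (move_left): buffer="yabuxd" (len 6), cursors c1@0 c2@2 c3@5, authorship ......
After op 4 (add_cursor(2)): buffer="yabuxd" (len 6), cursors c1@0 c2@2 c4@2 c3@5, authorship ......

Answer: yabuxd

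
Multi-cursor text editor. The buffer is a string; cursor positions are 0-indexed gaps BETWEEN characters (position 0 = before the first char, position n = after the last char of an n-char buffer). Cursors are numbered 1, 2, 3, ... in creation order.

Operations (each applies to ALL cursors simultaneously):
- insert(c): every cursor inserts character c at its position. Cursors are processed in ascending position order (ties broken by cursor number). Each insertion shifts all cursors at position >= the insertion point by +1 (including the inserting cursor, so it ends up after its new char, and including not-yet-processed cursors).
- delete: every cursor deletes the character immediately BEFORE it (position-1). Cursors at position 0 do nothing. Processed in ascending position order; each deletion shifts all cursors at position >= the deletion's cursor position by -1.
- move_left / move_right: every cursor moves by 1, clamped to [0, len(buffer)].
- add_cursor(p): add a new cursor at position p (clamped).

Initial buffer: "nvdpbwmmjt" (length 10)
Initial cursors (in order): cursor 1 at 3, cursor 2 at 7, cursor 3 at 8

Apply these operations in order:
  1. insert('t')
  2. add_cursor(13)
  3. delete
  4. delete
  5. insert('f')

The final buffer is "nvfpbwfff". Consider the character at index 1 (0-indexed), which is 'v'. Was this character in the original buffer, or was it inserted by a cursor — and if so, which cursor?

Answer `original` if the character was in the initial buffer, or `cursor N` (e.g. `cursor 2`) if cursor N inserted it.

After op 1 (insert('t')): buffer="nvdtpbwmtmtjt" (len 13), cursors c1@4 c2@9 c3@11, authorship ...1....2.3..
After op 2 (add_cursor(13)): buffer="nvdtpbwmtmtjt" (len 13), cursors c1@4 c2@9 c3@11 c4@13, authorship ...1....2.3..
After op 3 (delete): buffer="nvdpbwmmj" (len 9), cursors c1@3 c2@7 c3@8 c4@9, authorship .........
After op 4 (delete): buffer="nvpbw" (len 5), cursors c1@2 c2@5 c3@5 c4@5, authorship .....
After op 5 (insert('f')): buffer="nvfpbwfff" (len 9), cursors c1@3 c2@9 c3@9 c4@9, authorship ..1...234
Authorship (.=original, N=cursor N): . . 1 . . . 2 3 4
Index 1: author = original

Answer: original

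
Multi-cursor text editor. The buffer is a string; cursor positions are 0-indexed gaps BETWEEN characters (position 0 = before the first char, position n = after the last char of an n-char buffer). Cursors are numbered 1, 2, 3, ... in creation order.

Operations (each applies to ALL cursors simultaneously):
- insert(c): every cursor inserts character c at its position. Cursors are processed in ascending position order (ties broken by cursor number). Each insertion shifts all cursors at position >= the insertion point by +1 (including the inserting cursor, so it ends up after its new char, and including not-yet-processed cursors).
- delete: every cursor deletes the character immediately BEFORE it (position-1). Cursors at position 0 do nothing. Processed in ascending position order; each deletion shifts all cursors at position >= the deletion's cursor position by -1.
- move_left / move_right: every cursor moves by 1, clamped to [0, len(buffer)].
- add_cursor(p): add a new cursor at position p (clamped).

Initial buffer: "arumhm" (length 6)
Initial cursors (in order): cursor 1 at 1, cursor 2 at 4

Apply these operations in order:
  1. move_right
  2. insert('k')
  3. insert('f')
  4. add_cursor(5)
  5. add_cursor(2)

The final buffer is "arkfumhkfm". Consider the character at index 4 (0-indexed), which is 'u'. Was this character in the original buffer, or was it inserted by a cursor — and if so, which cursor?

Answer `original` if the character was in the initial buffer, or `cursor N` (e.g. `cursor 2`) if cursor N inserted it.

After op 1 (move_right): buffer="arumhm" (len 6), cursors c1@2 c2@5, authorship ......
After op 2 (insert('k')): buffer="arkumhkm" (len 8), cursors c1@3 c2@7, authorship ..1...2.
After op 3 (insert('f')): buffer="arkfumhkfm" (len 10), cursors c1@4 c2@9, authorship ..11...22.
After op 4 (add_cursor(5)): buffer="arkfumhkfm" (len 10), cursors c1@4 c3@5 c2@9, authorship ..11...22.
After op 5 (add_cursor(2)): buffer="arkfumhkfm" (len 10), cursors c4@2 c1@4 c3@5 c2@9, authorship ..11...22.
Authorship (.=original, N=cursor N): . . 1 1 . . . 2 2 .
Index 4: author = original

Answer: original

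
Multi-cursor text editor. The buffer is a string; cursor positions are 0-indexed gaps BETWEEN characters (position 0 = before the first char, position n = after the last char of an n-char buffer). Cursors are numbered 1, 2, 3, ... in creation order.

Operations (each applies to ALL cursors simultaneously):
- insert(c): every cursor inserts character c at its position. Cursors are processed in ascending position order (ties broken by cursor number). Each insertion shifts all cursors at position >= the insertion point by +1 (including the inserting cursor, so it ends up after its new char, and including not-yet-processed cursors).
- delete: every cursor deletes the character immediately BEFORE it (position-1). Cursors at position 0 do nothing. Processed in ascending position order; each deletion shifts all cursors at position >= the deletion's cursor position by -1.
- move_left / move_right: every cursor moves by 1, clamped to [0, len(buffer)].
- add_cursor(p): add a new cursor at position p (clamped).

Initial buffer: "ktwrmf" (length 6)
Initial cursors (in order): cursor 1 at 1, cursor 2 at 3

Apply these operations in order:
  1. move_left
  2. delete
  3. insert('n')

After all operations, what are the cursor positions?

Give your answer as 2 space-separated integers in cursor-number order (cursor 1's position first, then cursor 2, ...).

After op 1 (move_left): buffer="ktwrmf" (len 6), cursors c1@0 c2@2, authorship ......
After op 2 (delete): buffer="kwrmf" (len 5), cursors c1@0 c2@1, authorship .....
After op 3 (insert('n')): buffer="nknwrmf" (len 7), cursors c1@1 c2@3, authorship 1.2....

Answer: 1 3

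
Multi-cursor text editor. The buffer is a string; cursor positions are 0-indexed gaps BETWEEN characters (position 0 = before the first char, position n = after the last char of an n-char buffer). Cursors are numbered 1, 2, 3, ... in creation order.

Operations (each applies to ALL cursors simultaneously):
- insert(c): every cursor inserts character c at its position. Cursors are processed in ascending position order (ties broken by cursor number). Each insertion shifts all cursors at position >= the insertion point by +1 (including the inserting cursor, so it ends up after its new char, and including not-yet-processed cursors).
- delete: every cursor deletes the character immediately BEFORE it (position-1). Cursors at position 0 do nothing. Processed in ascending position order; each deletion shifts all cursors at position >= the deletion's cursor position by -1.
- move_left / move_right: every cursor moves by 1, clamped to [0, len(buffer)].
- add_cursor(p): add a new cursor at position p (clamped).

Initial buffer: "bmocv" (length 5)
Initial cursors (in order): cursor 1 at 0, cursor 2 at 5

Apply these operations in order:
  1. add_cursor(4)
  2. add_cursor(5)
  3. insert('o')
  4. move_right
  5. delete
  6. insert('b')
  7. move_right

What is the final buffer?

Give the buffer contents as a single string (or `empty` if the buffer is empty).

After op 1 (add_cursor(4)): buffer="bmocv" (len 5), cursors c1@0 c3@4 c2@5, authorship .....
After op 2 (add_cursor(5)): buffer="bmocv" (len 5), cursors c1@0 c3@4 c2@5 c4@5, authorship .....
After op 3 (insert('o')): buffer="obmocovoo" (len 9), cursors c1@1 c3@6 c2@9 c4@9, authorship 1....3.24
After op 4 (move_right): buffer="obmocovoo" (len 9), cursors c1@2 c3@7 c2@9 c4@9, authorship 1....3.24
After op 5 (delete): buffer="omoco" (len 5), cursors c1@1 c2@5 c3@5 c4@5, authorship 1...3
After op 6 (insert('b')): buffer="obmocobbb" (len 9), cursors c1@2 c2@9 c3@9 c4@9, authorship 11...3234
After op 7 (move_right): buffer="obmocobbb" (len 9), cursors c1@3 c2@9 c3@9 c4@9, authorship 11...3234

Answer: obmocobbb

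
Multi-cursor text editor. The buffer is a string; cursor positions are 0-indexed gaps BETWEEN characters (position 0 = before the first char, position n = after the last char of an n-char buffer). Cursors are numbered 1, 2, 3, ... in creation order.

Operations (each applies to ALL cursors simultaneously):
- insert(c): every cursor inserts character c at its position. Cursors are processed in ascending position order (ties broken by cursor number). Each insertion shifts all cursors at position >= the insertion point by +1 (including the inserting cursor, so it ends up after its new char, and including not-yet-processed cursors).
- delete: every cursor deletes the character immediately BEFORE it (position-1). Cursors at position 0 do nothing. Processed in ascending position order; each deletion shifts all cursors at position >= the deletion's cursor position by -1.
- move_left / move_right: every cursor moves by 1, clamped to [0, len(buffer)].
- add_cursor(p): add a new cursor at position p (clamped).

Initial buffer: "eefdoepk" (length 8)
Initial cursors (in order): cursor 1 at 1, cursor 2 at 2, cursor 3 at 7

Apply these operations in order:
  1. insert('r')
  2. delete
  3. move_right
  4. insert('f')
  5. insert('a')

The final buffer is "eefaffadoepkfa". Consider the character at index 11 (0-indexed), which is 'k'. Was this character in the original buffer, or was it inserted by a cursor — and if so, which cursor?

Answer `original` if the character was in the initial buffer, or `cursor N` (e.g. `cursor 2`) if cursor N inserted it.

Answer: original

Derivation:
After op 1 (insert('r')): buffer="ererfdoeprk" (len 11), cursors c1@2 c2@4 c3@10, authorship .1.2.....3.
After op 2 (delete): buffer="eefdoepk" (len 8), cursors c1@1 c2@2 c3@7, authorship ........
After op 3 (move_right): buffer="eefdoepk" (len 8), cursors c1@2 c2@3 c3@8, authorship ........
After op 4 (insert('f')): buffer="eefffdoepkf" (len 11), cursors c1@3 c2@5 c3@11, authorship ..1.2.....3
After op 5 (insert('a')): buffer="eefaffadoepkfa" (len 14), cursors c1@4 c2@7 c3@14, authorship ..11.22.....33
Authorship (.=original, N=cursor N): . . 1 1 . 2 2 . . . . . 3 3
Index 11: author = original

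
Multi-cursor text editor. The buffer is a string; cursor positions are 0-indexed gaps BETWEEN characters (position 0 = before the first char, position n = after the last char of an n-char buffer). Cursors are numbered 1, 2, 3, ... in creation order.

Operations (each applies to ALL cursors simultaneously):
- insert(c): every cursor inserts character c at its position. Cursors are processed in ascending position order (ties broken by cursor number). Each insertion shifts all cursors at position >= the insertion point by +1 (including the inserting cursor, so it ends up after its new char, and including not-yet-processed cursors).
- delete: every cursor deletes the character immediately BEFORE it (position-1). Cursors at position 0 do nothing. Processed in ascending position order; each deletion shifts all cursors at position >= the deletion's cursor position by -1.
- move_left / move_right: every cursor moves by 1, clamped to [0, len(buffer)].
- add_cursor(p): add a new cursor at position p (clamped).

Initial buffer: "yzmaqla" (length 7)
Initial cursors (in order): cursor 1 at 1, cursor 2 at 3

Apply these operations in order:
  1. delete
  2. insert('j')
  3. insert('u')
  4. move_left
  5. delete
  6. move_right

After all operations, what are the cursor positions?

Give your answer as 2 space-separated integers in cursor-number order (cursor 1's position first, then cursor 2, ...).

After op 1 (delete): buffer="zaqla" (len 5), cursors c1@0 c2@1, authorship .....
After op 2 (insert('j')): buffer="jzjaqla" (len 7), cursors c1@1 c2@3, authorship 1.2....
After op 3 (insert('u')): buffer="juzjuaqla" (len 9), cursors c1@2 c2@5, authorship 11.22....
After op 4 (move_left): buffer="juzjuaqla" (len 9), cursors c1@1 c2@4, authorship 11.22....
After op 5 (delete): buffer="uzuaqla" (len 7), cursors c1@0 c2@2, authorship 1.2....
After op 6 (move_right): buffer="uzuaqla" (len 7), cursors c1@1 c2@3, authorship 1.2....

Answer: 1 3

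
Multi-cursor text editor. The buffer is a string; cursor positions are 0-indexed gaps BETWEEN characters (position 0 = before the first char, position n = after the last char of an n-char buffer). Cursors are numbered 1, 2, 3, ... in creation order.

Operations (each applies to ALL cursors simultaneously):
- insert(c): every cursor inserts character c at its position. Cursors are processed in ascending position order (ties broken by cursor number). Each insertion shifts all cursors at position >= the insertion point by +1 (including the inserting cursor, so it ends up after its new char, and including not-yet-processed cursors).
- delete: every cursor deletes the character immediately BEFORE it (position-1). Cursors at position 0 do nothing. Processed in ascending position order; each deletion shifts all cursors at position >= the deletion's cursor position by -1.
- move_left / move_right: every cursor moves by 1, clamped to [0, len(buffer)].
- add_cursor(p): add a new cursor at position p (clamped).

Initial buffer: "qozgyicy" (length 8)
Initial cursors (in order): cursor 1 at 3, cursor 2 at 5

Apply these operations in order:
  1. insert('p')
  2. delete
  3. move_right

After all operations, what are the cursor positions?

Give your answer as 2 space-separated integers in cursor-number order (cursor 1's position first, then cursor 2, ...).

Answer: 4 6

Derivation:
After op 1 (insert('p')): buffer="qozpgypicy" (len 10), cursors c1@4 c2@7, authorship ...1..2...
After op 2 (delete): buffer="qozgyicy" (len 8), cursors c1@3 c2@5, authorship ........
After op 3 (move_right): buffer="qozgyicy" (len 8), cursors c1@4 c2@6, authorship ........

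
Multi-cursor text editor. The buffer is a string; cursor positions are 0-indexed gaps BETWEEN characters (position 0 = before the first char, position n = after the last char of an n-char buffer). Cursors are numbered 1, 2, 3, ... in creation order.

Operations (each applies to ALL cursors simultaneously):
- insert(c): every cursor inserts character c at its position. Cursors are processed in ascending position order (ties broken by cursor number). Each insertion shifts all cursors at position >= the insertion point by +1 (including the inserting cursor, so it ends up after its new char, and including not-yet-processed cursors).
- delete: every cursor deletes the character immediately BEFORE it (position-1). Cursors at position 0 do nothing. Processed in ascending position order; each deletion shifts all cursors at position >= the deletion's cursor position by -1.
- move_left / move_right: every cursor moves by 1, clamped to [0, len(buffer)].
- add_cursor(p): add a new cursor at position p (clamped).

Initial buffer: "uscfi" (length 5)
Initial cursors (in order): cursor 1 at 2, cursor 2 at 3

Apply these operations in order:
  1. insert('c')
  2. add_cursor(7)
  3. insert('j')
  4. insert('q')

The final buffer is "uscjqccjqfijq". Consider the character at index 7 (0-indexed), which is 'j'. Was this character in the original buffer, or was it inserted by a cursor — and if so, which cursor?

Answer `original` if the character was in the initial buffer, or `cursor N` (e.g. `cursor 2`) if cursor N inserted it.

Answer: cursor 2

Derivation:
After op 1 (insert('c')): buffer="uscccfi" (len 7), cursors c1@3 c2@5, authorship ..1.2..
After op 2 (add_cursor(7)): buffer="uscccfi" (len 7), cursors c1@3 c2@5 c3@7, authorship ..1.2..
After op 3 (insert('j')): buffer="uscjccjfij" (len 10), cursors c1@4 c2@7 c3@10, authorship ..11.22..3
After op 4 (insert('q')): buffer="uscjqccjqfijq" (len 13), cursors c1@5 c2@9 c3@13, authorship ..111.222..33
Authorship (.=original, N=cursor N): . . 1 1 1 . 2 2 2 . . 3 3
Index 7: author = 2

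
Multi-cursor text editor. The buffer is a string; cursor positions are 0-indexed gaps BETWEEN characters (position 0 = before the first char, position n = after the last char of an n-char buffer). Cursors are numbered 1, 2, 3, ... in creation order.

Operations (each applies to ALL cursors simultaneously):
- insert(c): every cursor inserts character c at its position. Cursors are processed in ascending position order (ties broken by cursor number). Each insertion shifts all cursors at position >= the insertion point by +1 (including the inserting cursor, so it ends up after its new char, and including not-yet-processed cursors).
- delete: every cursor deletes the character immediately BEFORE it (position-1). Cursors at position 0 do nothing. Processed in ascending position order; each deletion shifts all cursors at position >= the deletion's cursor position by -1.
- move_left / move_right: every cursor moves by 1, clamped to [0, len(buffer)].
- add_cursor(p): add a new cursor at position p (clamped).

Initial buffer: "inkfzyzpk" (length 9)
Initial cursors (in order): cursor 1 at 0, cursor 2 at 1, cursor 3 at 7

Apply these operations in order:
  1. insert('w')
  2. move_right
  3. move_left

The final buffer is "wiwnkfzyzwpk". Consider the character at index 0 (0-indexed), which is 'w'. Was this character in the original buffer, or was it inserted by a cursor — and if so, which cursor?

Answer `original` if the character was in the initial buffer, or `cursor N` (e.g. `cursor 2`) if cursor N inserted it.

Answer: cursor 1

Derivation:
After op 1 (insert('w')): buffer="wiwnkfzyzwpk" (len 12), cursors c1@1 c2@3 c3@10, authorship 1.2......3..
After op 2 (move_right): buffer="wiwnkfzyzwpk" (len 12), cursors c1@2 c2@4 c3@11, authorship 1.2......3..
After op 3 (move_left): buffer="wiwnkfzyzwpk" (len 12), cursors c1@1 c2@3 c3@10, authorship 1.2......3..
Authorship (.=original, N=cursor N): 1 . 2 . . . . . . 3 . .
Index 0: author = 1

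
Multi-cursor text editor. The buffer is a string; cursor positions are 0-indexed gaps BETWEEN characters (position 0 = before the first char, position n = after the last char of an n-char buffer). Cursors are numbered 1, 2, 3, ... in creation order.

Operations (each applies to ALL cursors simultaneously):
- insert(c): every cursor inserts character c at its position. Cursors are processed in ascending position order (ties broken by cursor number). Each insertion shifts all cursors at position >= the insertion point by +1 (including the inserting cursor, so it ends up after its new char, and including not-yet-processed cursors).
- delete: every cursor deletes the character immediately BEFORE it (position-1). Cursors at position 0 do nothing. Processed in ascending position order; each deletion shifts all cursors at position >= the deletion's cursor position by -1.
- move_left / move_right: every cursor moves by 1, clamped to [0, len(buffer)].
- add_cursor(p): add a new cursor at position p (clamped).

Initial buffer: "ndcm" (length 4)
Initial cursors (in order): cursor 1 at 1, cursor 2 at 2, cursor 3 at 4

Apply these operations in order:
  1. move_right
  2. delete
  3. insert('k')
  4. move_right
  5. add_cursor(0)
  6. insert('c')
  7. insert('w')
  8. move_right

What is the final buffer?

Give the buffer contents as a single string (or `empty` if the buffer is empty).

After op 1 (move_right): buffer="ndcm" (len 4), cursors c1@2 c2@3 c3@4, authorship ....
After op 2 (delete): buffer="n" (len 1), cursors c1@1 c2@1 c3@1, authorship .
After op 3 (insert('k')): buffer="nkkk" (len 4), cursors c1@4 c2@4 c3@4, authorship .123
After op 4 (move_right): buffer="nkkk" (len 4), cursors c1@4 c2@4 c3@4, authorship .123
After op 5 (add_cursor(0)): buffer="nkkk" (len 4), cursors c4@0 c1@4 c2@4 c3@4, authorship .123
After op 6 (insert('c')): buffer="cnkkkccc" (len 8), cursors c4@1 c1@8 c2@8 c3@8, authorship 4.123123
After op 7 (insert('w')): buffer="cwnkkkcccwww" (len 12), cursors c4@2 c1@12 c2@12 c3@12, authorship 44.123123123
After op 8 (move_right): buffer="cwnkkkcccwww" (len 12), cursors c4@3 c1@12 c2@12 c3@12, authorship 44.123123123

Answer: cwnkkkcccwww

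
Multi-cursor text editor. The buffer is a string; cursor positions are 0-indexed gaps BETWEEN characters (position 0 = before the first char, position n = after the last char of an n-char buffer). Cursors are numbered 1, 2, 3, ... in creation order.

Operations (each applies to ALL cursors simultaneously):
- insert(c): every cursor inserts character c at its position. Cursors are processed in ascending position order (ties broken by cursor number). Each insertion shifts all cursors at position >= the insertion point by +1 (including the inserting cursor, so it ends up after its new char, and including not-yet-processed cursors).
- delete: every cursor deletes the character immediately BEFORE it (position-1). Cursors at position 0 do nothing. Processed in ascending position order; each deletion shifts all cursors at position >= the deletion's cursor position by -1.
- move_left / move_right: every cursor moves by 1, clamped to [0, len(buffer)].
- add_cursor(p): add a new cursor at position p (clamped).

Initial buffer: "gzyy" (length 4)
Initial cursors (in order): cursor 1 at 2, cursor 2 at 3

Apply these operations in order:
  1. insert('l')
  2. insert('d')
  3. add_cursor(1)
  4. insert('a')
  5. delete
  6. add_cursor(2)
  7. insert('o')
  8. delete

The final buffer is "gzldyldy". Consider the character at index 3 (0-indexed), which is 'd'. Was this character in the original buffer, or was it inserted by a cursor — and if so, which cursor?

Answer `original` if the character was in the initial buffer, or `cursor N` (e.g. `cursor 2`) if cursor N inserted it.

Answer: cursor 1

Derivation:
After op 1 (insert('l')): buffer="gzlyly" (len 6), cursors c1@3 c2@5, authorship ..1.2.
After op 2 (insert('d')): buffer="gzldyldy" (len 8), cursors c1@4 c2@7, authorship ..11.22.
After op 3 (add_cursor(1)): buffer="gzldyldy" (len 8), cursors c3@1 c1@4 c2@7, authorship ..11.22.
After op 4 (insert('a')): buffer="gazldaylday" (len 11), cursors c3@2 c1@6 c2@10, authorship .3.111.222.
After op 5 (delete): buffer="gzldyldy" (len 8), cursors c3@1 c1@4 c2@7, authorship ..11.22.
After op 6 (add_cursor(2)): buffer="gzldyldy" (len 8), cursors c3@1 c4@2 c1@4 c2@7, authorship ..11.22.
After op 7 (insert('o')): buffer="gozoldoyldoy" (len 12), cursors c3@2 c4@4 c1@7 c2@11, authorship .3.4111.222.
After op 8 (delete): buffer="gzldyldy" (len 8), cursors c3@1 c4@2 c1@4 c2@7, authorship ..11.22.
Authorship (.=original, N=cursor N): . . 1 1 . 2 2 .
Index 3: author = 1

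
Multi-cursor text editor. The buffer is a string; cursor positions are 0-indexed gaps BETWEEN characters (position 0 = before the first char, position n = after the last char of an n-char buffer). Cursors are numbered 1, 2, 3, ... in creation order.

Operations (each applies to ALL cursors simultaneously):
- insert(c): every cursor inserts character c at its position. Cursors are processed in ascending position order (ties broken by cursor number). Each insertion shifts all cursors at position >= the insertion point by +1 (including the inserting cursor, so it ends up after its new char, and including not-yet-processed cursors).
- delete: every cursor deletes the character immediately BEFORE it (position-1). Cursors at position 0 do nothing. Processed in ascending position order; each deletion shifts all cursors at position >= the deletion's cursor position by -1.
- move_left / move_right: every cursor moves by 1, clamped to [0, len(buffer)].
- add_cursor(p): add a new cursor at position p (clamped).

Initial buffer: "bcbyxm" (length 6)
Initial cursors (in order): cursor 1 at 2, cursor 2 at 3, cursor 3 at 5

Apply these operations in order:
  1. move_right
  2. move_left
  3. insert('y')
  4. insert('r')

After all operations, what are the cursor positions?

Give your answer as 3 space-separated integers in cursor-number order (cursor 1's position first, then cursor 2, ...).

Answer: 4 7 11

Derivation:
After op 1 (move_right): buffer="bcbyxm" (len 6), cursors c1@3 c2@4 c3@6, authorship ......
After op 2 (move_left): buffer="bcbyxm" (len 6), cursors c1@2 c2@3 c3@5, authorship ......
After op 3 (insert('y')): buffer="bcybyyxym" (len 9), cursors c1@3 c2@5 c3@8, authorship ..1.2..3.
After op 4 (insert('r')): buffer="bcyrbyryxyrm" (len 12), cursors c1@4 c2@7 c3@11, authorship ..11.22..33.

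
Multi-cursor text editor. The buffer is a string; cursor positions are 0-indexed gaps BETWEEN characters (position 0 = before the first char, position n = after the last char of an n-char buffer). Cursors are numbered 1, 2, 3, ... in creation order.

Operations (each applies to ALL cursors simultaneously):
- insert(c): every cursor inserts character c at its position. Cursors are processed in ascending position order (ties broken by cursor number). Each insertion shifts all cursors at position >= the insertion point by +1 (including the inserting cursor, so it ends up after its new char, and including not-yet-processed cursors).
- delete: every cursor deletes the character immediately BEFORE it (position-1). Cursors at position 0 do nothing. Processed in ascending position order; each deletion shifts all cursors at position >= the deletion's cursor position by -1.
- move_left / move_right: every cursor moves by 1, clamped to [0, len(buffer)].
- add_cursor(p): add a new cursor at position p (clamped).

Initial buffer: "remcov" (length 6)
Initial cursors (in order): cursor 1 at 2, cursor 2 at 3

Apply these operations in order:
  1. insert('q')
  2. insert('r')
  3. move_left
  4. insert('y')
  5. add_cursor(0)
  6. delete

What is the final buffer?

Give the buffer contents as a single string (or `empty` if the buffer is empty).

Answer: reqrmqrcov

Derivation:
After op 1 (insert('q')): buffer="reqmqcov" (len 8), cursors c1@3 c2@5, authorship ..1.2...
After op 2 (insert('r')): buffer="reqrmqrcov" (len 10), cursors c1@4 c2@7, authorship ..11.22...
After op 3 (move_left): buffer="reqrmqrcov" (len 10), cursors c1@3 c2@6, authorship ..11.22...
After op 4 (insert('y')): buffer="reqyrmqyrcov" (len 12), cursors c1@4 c2@8, authorship ..111.222...
After op 5 (add_cursor(0)): buffer="reqyrmqyrcov" (len 12), cursors c3@0 c1@4 c2@8, authorship ..111.222...
After op 6 (delete): buffer="reqrmqrcov" (len 10), cursors c3@0 c1@3 c2@6, authorship ..11.22...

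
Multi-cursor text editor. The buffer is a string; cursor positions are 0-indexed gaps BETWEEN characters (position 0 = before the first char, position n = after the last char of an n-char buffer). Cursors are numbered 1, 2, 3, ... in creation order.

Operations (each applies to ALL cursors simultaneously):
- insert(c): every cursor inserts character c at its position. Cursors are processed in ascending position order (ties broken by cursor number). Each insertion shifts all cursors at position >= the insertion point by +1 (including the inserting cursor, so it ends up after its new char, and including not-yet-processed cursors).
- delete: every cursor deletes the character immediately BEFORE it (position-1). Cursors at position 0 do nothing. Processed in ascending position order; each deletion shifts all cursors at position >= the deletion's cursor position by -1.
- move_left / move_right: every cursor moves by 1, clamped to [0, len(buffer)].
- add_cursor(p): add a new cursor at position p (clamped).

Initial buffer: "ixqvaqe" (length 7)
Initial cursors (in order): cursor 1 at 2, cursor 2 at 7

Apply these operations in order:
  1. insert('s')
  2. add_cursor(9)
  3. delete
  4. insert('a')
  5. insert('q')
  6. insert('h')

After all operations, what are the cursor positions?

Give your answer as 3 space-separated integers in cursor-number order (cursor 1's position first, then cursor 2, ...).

After op 1 (insert('s')): buffer="ixsqvaqes" (len 9), cursors c1@3 c2@9, authorship ..1.....2
After op 2 (add_cursor(9)): buffer="ixsqvaqes" (len 9), cursors c1@3 c2@9 c3@9, authorship ..1.....2
After op 3 (delete): buffer="ixqvaq" (len 6), cursors c1@2 c2@6 c3@6, authorship ......
After op 4 (insert('a')): buffer="ixaqvaqaa" (len 9), cursors c1@3 c2@9 c3@9, authorship ..1....23
After op 5 (insert('q')): buffer="ixaqqvaqaaqq" (len 12), cursors c1@4 c2@12 c3@12, authorship ..11....2323
After op 6 (insert('h')): buffer="ixaqhqvaqaaqqhh" (len 15), cursors c1@5 c2@15 c3@15, authorship ..111....232323

Answer: 5 15 15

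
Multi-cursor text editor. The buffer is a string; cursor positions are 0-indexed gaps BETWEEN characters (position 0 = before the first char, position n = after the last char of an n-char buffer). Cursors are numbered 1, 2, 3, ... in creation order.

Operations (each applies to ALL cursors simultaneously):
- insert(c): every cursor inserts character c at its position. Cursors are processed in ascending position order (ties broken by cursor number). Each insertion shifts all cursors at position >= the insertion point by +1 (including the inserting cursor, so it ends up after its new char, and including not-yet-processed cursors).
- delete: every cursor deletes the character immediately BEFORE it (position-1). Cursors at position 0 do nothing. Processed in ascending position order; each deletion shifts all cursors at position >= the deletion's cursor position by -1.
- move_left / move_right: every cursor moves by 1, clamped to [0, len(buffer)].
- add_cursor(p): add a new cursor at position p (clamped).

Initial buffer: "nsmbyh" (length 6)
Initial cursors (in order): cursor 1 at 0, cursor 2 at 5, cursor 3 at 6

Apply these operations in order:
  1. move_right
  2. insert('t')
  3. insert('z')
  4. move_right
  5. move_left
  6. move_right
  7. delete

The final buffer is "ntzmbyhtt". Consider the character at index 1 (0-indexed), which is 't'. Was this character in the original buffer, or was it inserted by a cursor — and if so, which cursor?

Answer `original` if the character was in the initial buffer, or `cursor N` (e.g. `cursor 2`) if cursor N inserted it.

After op 1 (move_right): buffer="nsmbyh" (len 6), cursors c1@1 c2@6 c3@6, authorship ......
After op 2 (insert('t')): buffer="ntsmbyhtt" (len 9), cursors c1@2 c2@9 c3@9, authorship .1.....23
After op 3 (insert('z')): buffer="ntzsmbyhttzz" (len 12), cursors c1@3 c2@12 c3@12, authorship .11.....2323
After op 4 (move_right): buffer="ntzsmbyhttzz" (len 12), cursors c1@4 c2@12 c3@12, authorship .11.....2323
After op 5 (move_left): buffer="ntzsmbyhttzz" (len 12), cursors c1@3 c2@11 c3@11, authorship .11.....2323
After op 6 (move_right): buffer="ntzsmbyhttzz" (len 12), cursors c1@4 c2@12 c3@12, authorship .11.....2323
After op 7 (delete): buffer="ntzmbyhtt" (len 9), cursors c1@3 c2@9 c3@9, authorship .11....23
Authorship (.=original, N=cursor N): . 1 1 . . . . 2 3
Index 1: author = 1

Answer: cursor 1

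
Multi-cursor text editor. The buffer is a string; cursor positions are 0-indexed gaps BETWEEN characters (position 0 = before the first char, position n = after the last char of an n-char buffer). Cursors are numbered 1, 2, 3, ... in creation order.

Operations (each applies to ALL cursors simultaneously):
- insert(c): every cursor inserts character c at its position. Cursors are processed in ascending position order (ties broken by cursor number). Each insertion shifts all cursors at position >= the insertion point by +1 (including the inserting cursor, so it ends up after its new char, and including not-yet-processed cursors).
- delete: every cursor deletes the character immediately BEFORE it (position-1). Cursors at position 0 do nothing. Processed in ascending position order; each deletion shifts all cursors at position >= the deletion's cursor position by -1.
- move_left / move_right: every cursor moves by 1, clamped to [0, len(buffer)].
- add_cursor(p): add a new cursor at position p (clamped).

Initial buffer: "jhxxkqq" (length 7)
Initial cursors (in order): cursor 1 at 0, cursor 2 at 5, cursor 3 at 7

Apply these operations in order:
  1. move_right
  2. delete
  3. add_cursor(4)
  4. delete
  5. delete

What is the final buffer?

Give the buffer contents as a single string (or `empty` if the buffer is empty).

After op 1 (move_right): buffer="jhxxkqq" (len 7), cursors c1@1 c2@6 c3@7, authorship .......
After op 2 (delete): buffer="hxxk" (len 4), cursors c1@0 c2@4 c3@4, authorship ....
After op 3 (add_cursor(4)): buffer="hxxk" (len 4), cursors c1@0 c2@4 c3@4 c4@4, authorship ....
After op 4 (delete): buffer="h" (len 1), cursors c1@0 c2@1 c3@1 c4@1, authorship .
After op 5 (delete): buffer="" (len 0), cursors c1@0 c2@0 c3@0 c4@0, authorship 

Answer: empty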